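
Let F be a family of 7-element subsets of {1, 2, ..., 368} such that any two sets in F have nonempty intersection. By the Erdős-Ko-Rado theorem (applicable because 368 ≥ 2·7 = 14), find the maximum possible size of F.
max |F| = C(367, 6) = 3257047534741

Erdős-Ko-Rado (1961): when n ≥ 2k, max |F| = C(n−1, k−1). The bound is attained by the star {A : i ∈ A} for any fixed i ∈ [n]. Here C(368−1, 7−1) = C(367, 6) = 3257047534741.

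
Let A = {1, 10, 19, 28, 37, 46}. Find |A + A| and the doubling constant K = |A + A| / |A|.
K = |A + A| / |A| = 11/6

Enumerate A + A = {a + b : a, b ∈ A}. With |A| = 6, there are |A|^2 = 36 ordered sum pairs; collecting distinct values, A + A = {2, 11, 20, 29, 38, 47, 56, 65, 74, 83, 92}, so |A + A| = 11. Thus K = 11/6. Here |A + A| = 2|A| − 1 = 11, the minimum possible — so K = 11/6 is minimal, which holds iff A is an arithmetic progression.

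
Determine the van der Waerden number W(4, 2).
W(4, 2) = 4 + 1 = 5

A 2-term AP is any pair of integers, so a monochromatic 2-AP exists iff some colour is used at least twice. With 4 colours, the colouring i ↦ i on {1, ..., 4} uses each colour once, avoiding any monochromatic pair, so W(4, 2) > 4. For {1, ..., 5}, pigeonhole forces two integers of the same colour, which form a monochromatic 2-AP. Hence W(4, 2) = 5.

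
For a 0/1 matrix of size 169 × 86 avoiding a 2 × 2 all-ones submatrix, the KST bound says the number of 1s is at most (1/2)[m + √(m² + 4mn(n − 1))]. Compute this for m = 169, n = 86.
z(169, 86; 2, 2) ≤ (1/2)[169 + √(169² + 4·169·86·85)] = (1/2)[169 + √4970121] = 1199.1884

Kővári–Sós–Turán: let r_1, ..., r_169 be the row sums and z = Σ r_i the total number of 1s. Each pair of columns can share at most one row with both entries 1 (else a 2×2 all-ones block appears), so Σ_i C(r_i, 2) ≤ C(86, 2) = 3655. By convexity Σ_i C(r_i, 2) ≥ 169·C(z/169, 2) = z(z − 169)/(2·169), giving z² − 169z − 169·86·85 ≤ 0 and hence z ≤ (1/2)[169 + √(28561 + 4·1235390)] = (1/2)[169 + √4970121] ≈ (1/2)(169 + 2229.3768) = 1199.1884.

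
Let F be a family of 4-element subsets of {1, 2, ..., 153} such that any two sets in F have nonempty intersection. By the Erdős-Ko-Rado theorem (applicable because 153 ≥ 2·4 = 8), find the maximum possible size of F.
max |F| = C(152, 3) = 573800

Erdős-Ko-Rado (1961): when n ≥ 2k, max |F| = C(n−1, k−1). The bound is attained by the star {A : i ∈ A} for any fixed i ∈ [n]. Here C(153−1, 4−1) = C(152, 3) = 573800.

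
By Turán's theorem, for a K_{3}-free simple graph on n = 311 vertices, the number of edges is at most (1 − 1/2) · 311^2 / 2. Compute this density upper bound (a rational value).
Turán density bound = (1/2) · 311^2/2 = 96721/4 ≈ 24180.25

Turán's theorem: ex(n, K_{r+1}) is achieved by the complete r-partite Turán graph T(n, r) with parts as balanced as possible, and is at most (1 − 1/r) · n^2/2. For r = 2, n = 311: the density bound is (1/2) · 96721/2 = 96721/4 ≈ 24180.25. The integer-valued extremum is e(T(311, 2)) = 24180, which is strictly less than the density bound 96721/4 since 2 ∤ 311 (the parts of T(311, 2) cannot all be equal).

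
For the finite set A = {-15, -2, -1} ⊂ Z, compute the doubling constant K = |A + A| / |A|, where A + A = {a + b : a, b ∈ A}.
K = |A + A| / |A| = 6/3 = 2

Enumerate A + A = {a + b : a, b ∈ A}. With |A| = 3, there are |A|^2 = 9 ordered sum pairs; collecting distinct values, A + A = {-30, -17, -16, -4, -3, -2}, so |A + A| = 6. Thus K = 6/3 = 2. For comparison, the minimum possible |A + A| over all 3-element sets is 2·3 − 1 = 5 (so min K = 5/3), attained only by arithmetic progressions.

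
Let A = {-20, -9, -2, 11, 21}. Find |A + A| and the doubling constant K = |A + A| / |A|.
K = |A + A| / |A| = 15/5 = 3

Enumerate A + A = {a + b : a, b ∈ A}. With |A| = 5, there are |A|^2 = 25 ordered sum pairs; collecting distinct values, A + A = {-40, -29, -22, -18, -11, -9, -4, 1, 2, 9, 12, 19, 22, 32, 42}, so |A + A| = 15. Thus K = 15/5 = 3. For comparison, the minimum possible |A + A| over all 5-element sets is 2·5 − 1 = 9 (so min K = 9/5), attained only by arithmetic progressions.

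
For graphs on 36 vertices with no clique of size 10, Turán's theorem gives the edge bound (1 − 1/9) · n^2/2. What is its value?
Turán density bound = (8/9) · 36^2/2 = 576

Turán's theorem: ex(n, K_{r+1}) is achieved by the complete r-partite Turán graph T(n, r) with parts as balanced as possible, and is at most (1 − 1/r) · n^2/2. For r = 9, n = 36: the density bound is (8/9) · 1296/2 = 576. Since 9 ∣ 36, the Turán graph T(36, 9) has parts of equal size 4, and its edge count e(T(36, 9)) = 576 attains the density bound exactly.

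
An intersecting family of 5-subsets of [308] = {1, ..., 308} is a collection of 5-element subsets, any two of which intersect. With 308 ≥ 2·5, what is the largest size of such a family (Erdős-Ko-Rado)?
max |F| = C(307, 4) = 362929260

The Erdős-Ko-Rado theorem states: for n ≥ 2k, an intersecting family of k-subsets of an n-element set has size at most C(n − 1, k − 1), with equality for 'star' families {A ⊆ [n] : |A| = k, i ∈ A} (fix an element i). For n = 308, k = 5: C(307, 4) = 362929260.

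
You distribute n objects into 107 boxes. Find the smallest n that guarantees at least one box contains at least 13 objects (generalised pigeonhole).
n = (13 − 1)·107 + 1 = 1285

By the generalised pigeonhole principle, to guarantee some box contains ≥ r objects we need more than (r − 1) · k objects total. Threshold: n = (r − 1) · k + 1. With r = 13 and k = 107: n = 12 · 107 + 1 = 1284 + 1 = 1285. For n = 1284 = 12 · 107, we can put exactly 12 objects in every box, avoiding 13 in any single one — so 1285 is tight.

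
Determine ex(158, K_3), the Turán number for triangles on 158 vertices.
ex(158, K_3) = ⌊158^2/4⌋ = 6241

Mantel (1907): a triangle-free graph on n vertices has at most ⌊n^2/4⌋ edges, with equality for the complete bipartite graph K_{⌊n/2⌋, ⌈n/2⌉}. For n = 158: ⌊158^2/4⌋ = ⌊24964/4⌋ = 6241. The extremal graph is K_{79, 79}, which has 79·79 = 6241 edges.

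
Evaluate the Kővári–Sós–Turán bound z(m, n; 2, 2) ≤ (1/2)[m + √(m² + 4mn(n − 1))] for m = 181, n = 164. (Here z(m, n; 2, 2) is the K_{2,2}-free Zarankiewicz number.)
z(181, 164; 2, 2) ≤ (1/2)[181 + √(181² + 4·181·164·163)] = (1/2)[181 + √19386729] = 2292.0182

Kővári–Sós–Turán: let r_1, ..., r_181 be the row sums and z = Σ r_i the total number of 1s. Each pair of columns can share at most one row with both entries 1 (else a 2×2 all-ones block appears), so Σ_i C(r_i, 2) ≤ C(164, 2) = 13366. By convexity Σ_i C(r_i, 2) ≥ 181·C(z/181, 2) = z(z − 181)/(2·181), giving z² − 181z − 181·164·163 ≤ 0 and hence z ≤ (1/2)[181 + √(32761 + 4·4838492)] = (1/2)[181 + √19386729] ≈ (1/2)(181 + 4403.0363) = 2292.0182.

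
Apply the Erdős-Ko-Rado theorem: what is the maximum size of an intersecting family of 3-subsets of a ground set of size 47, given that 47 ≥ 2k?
max |F| = C(46, 2) = 1035

The Erdős-Ko-Rado theorem states: for n ≥ 2k, an intersecting family of k-subsets of an n-element set has size at most C(n − 1, k − 1), with equality for 'star' families {A ⊆ [n] : |A| = k, i ∈ A} (fix an element i). For n = 47, k = 3: C(46, 2) = 1035.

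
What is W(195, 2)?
W(195, 2) = 195 + 1 = 196

A 2-term AP is any pair of integers, so a monochromatic 2-AP exists iff some colour is used at least twice. With 195 colours, the colouring i ↦ i on {1, ..., 195} uses each colour once, avoiding any monochromatic pair, so W(195, 2) > 195. For {1, ..., 196}, pigeonhole forces two integers of the same colour, which form a monochromatic 2-AP. Hence W(195, 2) = 196.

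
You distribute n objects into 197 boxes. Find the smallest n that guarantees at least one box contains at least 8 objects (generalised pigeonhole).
n = (8 − 1)·197 + 1 = 1380

By the generalised pigeonhole principle, to guarantee some box contains ≥ r objects we need more than (r − 1) · k objects total. Threshold: n = (r − 1) · k + 1. With r = 8 and k = 197: n = 7 · 197 + 1 = 1379 + 1 = 1380. For n = 1379 = 7 · 197, we can put exactly 7 objects in every box, avoiding 8 in any single one — so 1380 is tight.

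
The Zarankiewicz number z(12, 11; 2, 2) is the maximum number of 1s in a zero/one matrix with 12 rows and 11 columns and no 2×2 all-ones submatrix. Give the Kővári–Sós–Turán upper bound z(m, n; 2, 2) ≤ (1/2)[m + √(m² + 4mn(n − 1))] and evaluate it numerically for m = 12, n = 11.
z(12, 11; 2, 2) ≤ (1/2)[12 + √(12² + 4·12·11·10)] = (1/2)[12 + √5424] = 42.8239

Kővári–Sós–Turán: let r_1, ..., r_12 be the row sums and z = Σ r_i the total number of 1s. Each pair of columns can share at most one row with both entries 1 (else a 2×2 all-ones block appears), so Σ_i C(r_i, 2) ≤ C(11, 2) = 55. By convexity Σ_i C(r_i, 2) ≥ 12·C(z/12, 2) = z(z − 12)/(2·12), giving z² − 12z − 12·11·10 ≤ 0 and hence z ≤ (1/2)[12 + √(144 + 4·1320)] = (1/2)[12 + √5424] ≈ (1/2)(12 + 73.6478) = 42.8239.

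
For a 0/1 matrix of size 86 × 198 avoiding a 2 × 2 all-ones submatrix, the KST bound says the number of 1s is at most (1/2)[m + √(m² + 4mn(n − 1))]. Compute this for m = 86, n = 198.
z(86, 198; 2, 2) ≤ (1/2)[86 + √(86² + 4·86·198·197)] = (1/2)[86 + √13425460] = 1875.0385

Kővári–Sós–Turán: let r_1, ..., r_86 be the row sums and z = Σ r_i the total number of 1s. Each pair of columns can share at most one row with both entries 1 (else a 2×2 all-ones block appears), so Σ_i C(r_i, 2) ≤ C(198, 2) = 19503. By convexity Σ_i C(r_i, 2) ≥ 86·C(z/86, 2) = z(z − 86)/(2·86), giving z² − 86z − 86·198·197 ≤ 0 and hence z ≤ (1/2)[86 + √(7396 + 4·3354516)] = (1/2)[86 + √13425460] ≈ (1/2)(86 + 3664.077) = 1875.0385.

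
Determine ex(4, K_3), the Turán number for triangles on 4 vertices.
ex(4, K_3) = ⌊4^2/4⌋ = 4

Mantel (1907): a triangle-free graph on n vertices has at most ⌊n^2/4⌋ edges, with equality for the complete bipartite graph K_{⌊n/2⌋, ⌈n/2⌉}. For n = 4: ⌊4^2/4⌋ = ⌊16/4⌋ = 4. The extremal graph is K_{2, 2}, which has 2·2 = 4 edges.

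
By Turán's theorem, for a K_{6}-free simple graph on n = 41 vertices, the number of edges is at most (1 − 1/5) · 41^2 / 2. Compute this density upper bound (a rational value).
Turán density bound = (4/5) · 41^2/2 = 3362/5 ≈ 672.4

Turán's theorem: ex(n, K_{r+1}) is achieved by the complete r-partite Turán graph T(n, r) with parts as balanced as possible, and is at most (1 − 1/r) · n^2/2. For r = 5, n = 41: the density bound is (4/5) · 1681/2 = 3362/5 ≈ 672.4. The integer-valued extremum is e(T(41, 5)) = 672, which is strictly less than the density bound 3362/5 since 5 ∤ 41 (the parts of T(41, 5) cannot all be equal).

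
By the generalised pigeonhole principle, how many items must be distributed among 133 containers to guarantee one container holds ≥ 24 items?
n = (24 − 1)·133 + 1 = 3060

By the generalised pigeonhole principle, to guarantee some box contains ≥ r objects we need more than (r − 1) · k objects total. Threshold: n = (r − 1) · k + 1. With r = 24 and k = 133: n = 23 · 133 + 1 = 3059 + 1 = 3060. For n = 3059 = 23 · 133, we can put exactly 23 objects in every box, avoiding 24 in any single one — so 3060 is tight.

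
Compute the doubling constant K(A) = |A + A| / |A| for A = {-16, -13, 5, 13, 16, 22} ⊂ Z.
K = |A + A| / |A| = 20/6 = 10/3

Enumerate A + A = {a + b : a, b ∈ A}. With |A| = 6, there are |A|^2 = 36 ordered sum pairs; collecting distinct values, A + A = {-32, -29, -26, -11, -8, -3, 0, 3, 6, 9, 10, 18, 21, 26, 27, 29, 32, 35, 38, 44}, so |A + A| = 20. Thus K = 20/6 = 10/3. For comparison, the minimum possible |A + A| over all 6-element sets is 2·6 − 1 = 11 (so min K = 11/6), attained only by arithmetic progressions.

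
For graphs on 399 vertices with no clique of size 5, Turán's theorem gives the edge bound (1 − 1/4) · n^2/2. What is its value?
Turán density bound = (3/4) · 399^2/2 = 477603/8 ≈ 59700.375

Turán's theorem: ex(n, K_{r+1}) is achieved by the complete r-partite Turán graph T(n, r) with parts as balanced as possible, and is at most (1 − 1/r) · n^2/2. For r = 4, n = 399: the density bound is (3/4) · 159201/2 = 477603/8 ≈ 59700.375. The integer-valued extremum is e(T(399, 4)) = 59700, which is strictly less than the density bound 477603/8 since 4 ∤ 399 (the parts of T(399, 4) cannot all be equal).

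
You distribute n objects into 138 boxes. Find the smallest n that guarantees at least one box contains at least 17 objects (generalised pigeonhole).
n = (17 − 1)·138 + 1 = 2209

By the generalised pigeonhole principle, to guarantee some box contains ≥ r objects we need more than (r − 1) · k objects total. Threshold: n = (r − 1) · k + 1. With r = 17 and k = 138: n = 16 · 138 + 1 = 2208 + 1 = 2209. For n = 2208 = 16 · 138, we can put exactly 16 objects in every box, avoiding 17 in any single one — so 2209 is tight.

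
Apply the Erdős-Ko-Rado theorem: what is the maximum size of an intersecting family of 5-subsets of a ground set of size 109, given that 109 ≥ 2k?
max |F| = C(108, 4) = 5359095

The Erdős-Ko-Rado theorem states: for n ≥ 2k, an intersecting family of k-subsets of an n-element set has size at most C(n − 1, k − 1), with equality for 'star' families {A ⊆ [n] : |A| = k, i ∈ A} (fix an element i). For n = 109, k = 5: C(108, 4) = 5359095.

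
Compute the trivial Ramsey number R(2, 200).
R(2, 200) = 200

R(2, k) = k for all k ≥ 2: in a 2-colouring of K_k, either some edge is red (a red K_2) or all edges are blue (a blue K_k). And K_{199} coloured all-blue has no blue K_200, so R(2, 200) > 199. Hence R(2, 200) = 200.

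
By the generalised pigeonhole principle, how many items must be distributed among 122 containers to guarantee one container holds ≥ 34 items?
n = (34 − 1)·122 + 1 = 4027

By the generalised pigeonhole principle, to guarantee some box contains ≥ r objects we need more than (r − 1) · k objects total. Threshold: n = (r − 1) · k + 1. With r = 34 and k = 122: n = 33 · 122 + 1 = 4026 + 1 = 4027. For n = 4026 = 33 · 122, we can put exactly 33 objects in every box, avoiding 34 in any single one — so 4027 is tight.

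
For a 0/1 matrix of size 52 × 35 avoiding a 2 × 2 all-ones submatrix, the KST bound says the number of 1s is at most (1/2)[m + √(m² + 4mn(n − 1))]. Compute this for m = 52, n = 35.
z(52, 35; 2, 2) ≤ (1/2)[52 + √(52² + 4·52·35·34)] = (1/2)[52 + √250224] = 276.112

Kővári–Sós–Turán: let r_1, ..., r_52 be the row sums and z = Σ r_i the total number of 1s. Each pair of columns can share at most one row with both entries 1 (else a 2×2 all-ones block appears), so Σ_i C(r_i, 2) ≤ C(35, 2) = 595. By convexity Σ_i C(r_i, 2) ≥ 52·C(z/52, 2) = z(z − 52)/(2·52), giving z² − 52z − 52·35·34 ≤ 0 and hence z ≤ (1/2)[52 + √(2704 + 4·61880)] = (1/2)[52 + √250224] ≈ (1/2)(52 + 500.2239) = 276.112.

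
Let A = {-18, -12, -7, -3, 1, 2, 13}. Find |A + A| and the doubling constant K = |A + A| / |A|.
K = |A + A| / |A| = 25/7

Enumerate A + A = {a + b : a, b ∈ A}. With |A| = 7, there are |A|^2 = 49 ordered sum pairs; collecting distinct values, A + A = {-36, -30, -25, -24, -21, -19, -17, -16, -15, -14, -11, -10, -6, -5, -2, -1, 1, 2, 3, 4, 6, 10, 14, 15, 26}, so |A + A| = 25. Thus K = 25/7. For comparison, the minimum possible |A + A| over all 7-element sets is 2·7 − 1 = 13 (so min K = 13/7), attained only by arithmetic progressions.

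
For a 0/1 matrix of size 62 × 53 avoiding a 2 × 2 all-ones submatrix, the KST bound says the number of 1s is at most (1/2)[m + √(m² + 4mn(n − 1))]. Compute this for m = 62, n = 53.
z(62, 53; 2, 2) ≤ (1/2)[62 + √(62² + 4·62·53·52)] = (1/2)[62 + √687332] = 445.5274

Kővári–Sós–Turán: let r_1, ..., r_62 be the row sums and z = Σ r_i the total number of 1s. Each pair of columns can share at most one row with both entries 1 (else a 2×2 all-ones block appears), so Σ_i C(r_i, 2) ≤ C(53, 2) = 1378. By convexity Σ_i C(r_i, 2) ≥ 62·C(z/62, 2) = z(z − 62)/(2·62), giving z² − 62z − 62·53·52 ≤ 0 and hence z ≤ (1/2)[62 + √(3844 + 4·170872)] = (1/2)[62 + √687332] ≈ (1/2)(62 + 829.0549) = 445.5274.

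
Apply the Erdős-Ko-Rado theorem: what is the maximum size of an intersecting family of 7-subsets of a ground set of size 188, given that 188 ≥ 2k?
max |F| = C(187, 6) = 54768908194

Erdős-Ko-Rado (1961): when n ≥ 2k, max |F| = C(n−1, k−1). The bound is attained by the star {A : i ∈ A} for any fixed i ∈ [n]. Here C(188−1, 7−1) = C(187, 6) = 54768908194.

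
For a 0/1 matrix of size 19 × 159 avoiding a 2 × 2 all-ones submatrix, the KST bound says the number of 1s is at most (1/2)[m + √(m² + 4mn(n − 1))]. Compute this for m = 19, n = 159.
z(19, 159; 2, 2) ≤ (1/2)[19 + √(19² + 4·19·159·158)] = (1/2)[19 + √1909633] = 700.4474

Kővári–Sós–Turán: let r_1, ..., r_19 be the row sums and z = Σ r_i the total number of 1s. Each pair of columns can share at most one row with both entries 1 (else a 2×2 all-ones block appears), so Σ_i C(r_i, 2) ≤ C(159, 2) = 12561. By convexity Σ_i C(r_i, 2) ≥ 19·C(z/19, 2) = z(z − 19)/(2·19), giving z² − 19z − 19·159·158 ≤ 0 and hence z ≤ (1/2)[19 + √(361 + 4·477318)] = (1/2)[19 + √1909633] ≈ (1/2)(19 + 1381.8947) = 700.4474.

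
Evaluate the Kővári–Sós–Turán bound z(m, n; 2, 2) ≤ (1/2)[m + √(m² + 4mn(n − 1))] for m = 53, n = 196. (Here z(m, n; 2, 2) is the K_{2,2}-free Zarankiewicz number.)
z(53, 196; 2, 2) ≤ (1/2)[53 + √(53² + 4·53·196·195)] = (1/2)[53 + √8105449] = 1450.0035

Kővári–Sós–Turán: let r_1, ..., r_53 be the row sums and z = Σ r_i the total number of 1s. Each pair of columns can share at most one row with both entries 1 (else a 2×2 all-ones block appears), so Σ_i C(r_i, 2) ≤ C(196, 2) = 19110. By convexity Σ_i C(r_i, 2) ≥ 53·C(z/53, 2) = z(z − 53)/(2·53), giving z² − 53z − 53·196·195 ≤ 0 and hence z ≤ (1/2)[53 + √(2809 + 4·2025660)] = (1/2)[53 + √8105449] ≈ (1/2)(53 + 2847.007) = 1450.0035.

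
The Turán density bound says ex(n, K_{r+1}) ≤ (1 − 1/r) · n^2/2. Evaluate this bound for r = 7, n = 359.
Turán density bound = (6/7) · 359^2/2 = 386643/7 ≈ 55234.7143

Turán's theorem: ex(n, K_{r+1}) is achieved by the complete r-partite Turán graph T(n, r) with parts as balanced as possible, and is at most (1 − 1/r) · n^2/2. For r = 7, n = 359: the density bound is (6/7) · 128881/2 = 386643/7 ≈ 55234.7143. The integer-valued extremum is e(T(359, 7)) = 55234, which is strictly less than the density bound 386643/7 since 7 ∤ 359 (the parts of T(359, 7) cannot all be equal).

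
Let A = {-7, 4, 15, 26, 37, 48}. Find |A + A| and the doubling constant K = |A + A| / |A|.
K = |A + A| / |A| = 11/6

Enumerate A + A = {a + b : a, b ∈ A}. With |A| = 6, there are |A|^2 = 36 ordered sum pairs; collecting distinct values, A + A = {-14, -3, 8, 19, 30, 41, 52, 63, 74, 85, 96}, so |A + A| = 11. Thus K = 11/6. Here |A + A| = 2|A| − 1 = 11, the minimum possible — so K = 11/6 is minimal, which holds iff A is an arithmetic progression.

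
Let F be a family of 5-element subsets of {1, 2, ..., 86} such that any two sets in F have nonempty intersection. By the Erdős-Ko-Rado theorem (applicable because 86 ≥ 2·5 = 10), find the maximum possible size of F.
max |F| = C(85, 4) = 2024785

Erdős-Ko-Rado (1961): when n ≥ 2k, max |F| = C(n−1, k−1). The bound is attained by the star {A : i ∈ A} for any fixed i ∈ [n]. Here C(86−1, 5−1) = C(85, 4) = 2024785.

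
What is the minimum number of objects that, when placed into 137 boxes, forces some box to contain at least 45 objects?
n = (45 − 1)·137 + 1 = 6029

By the generalised pigeonhole principle, to guarantee some box contains ≥ r objects we need more than (r − 1) · k objects total. Threshold: n = (r − 1) · k + 1. With r = 45 and k = 137: n = 44 · 137 + 1 = 6028 + 1 = 6029. For n = 6028 = 44 · 137, we can put exactly 44 objects in every box, avoiding 45 in any single one — so 6029 is tight.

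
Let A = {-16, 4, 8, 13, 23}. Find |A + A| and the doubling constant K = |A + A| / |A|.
K = |A + A| / |A| = 15/5 = 3

Enumerate A + A = {a + b : a, b ∈ A}. With |A| = 5, there are |A|^2 = 25 ordered sum pairs; collecting distinct values, A + A = {-32, -12, -8, -3, 7, 8, 12, 16, 17, 21, 26, 27, 31, 36, 46}, so |A + A| = 15. Thus K = 15/5 = 3. For comparison, the minimum possible |A + A| over all 5-element sets is 2·5 − 1 = 9 (so min K = 9/5), attained only by arithmetic progressions.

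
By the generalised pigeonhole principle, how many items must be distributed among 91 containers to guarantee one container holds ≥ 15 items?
n = (15 − 1)·91 + 1 = 1275

By the generalised pigeonhole principle, to guarantee some box contains ≥ r objects we need more than (r − 1) · k objects total. Threshold: n = (r − 1) · k + 1. With r = 15 and k = 91: n = 14 · 91 + 1 = 1274 + 1 = 1275. For n = 1274 = 14 · 91, we can put exactly 14 objects in every box, avoiding 15 in any single one — so 1275 is tight.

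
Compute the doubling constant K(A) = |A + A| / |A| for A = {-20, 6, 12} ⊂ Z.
K = |A + A| / |A| = 6/3 = 2

Enumerate A + A = {a + b : a, b ∈ A}. With |A| = 3, there are |A|^2 = 9 ordered sum pairs; collecting distinct values, A + A = {-40, -14, -8, 12, 18, 24}, so |A + A| = 6. Thus K = 6/3 = 2. For comparison, the minimum possible |A + A| over all 3-element sets is 2·3 − 1 = 5 (so min K = 5/3), attained only by arithmetic progressions.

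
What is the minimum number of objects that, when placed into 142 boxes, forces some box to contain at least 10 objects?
n = (10 − 1)·142 + 1 = 1279

By the generalised pigeonhole principle, to guarantee some box contains ≥ r objects we need more than (r − 1) · k objects total. Threshold: n = (r − 1) · k + 1. With r = 10 and k = 142: n = 9 · 142 + 1 = 1278 + 1 = 1279. For n = 1278 = 9 · 142, we can put exactly 9 objects in every box, avoiding 10 in any single one — so 1279 is tight.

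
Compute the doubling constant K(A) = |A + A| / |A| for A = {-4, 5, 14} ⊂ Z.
K = |A + A| / |A| = 5/3

Enumerate A + A = {a + b : a, b ∈ A}. With |A| = 3, there are |A|^2 = 9 ordered sum pairs; collecting distinct values, A + A = {-8, 1, 10, 19, 28}, so |A + A| = 5. Thus K = 5/3. Here |A + A| = 2|A| − 1 = 5, the minimum possible — so K = 5/3 is minimal, which holds iff A is an arithmetic progression.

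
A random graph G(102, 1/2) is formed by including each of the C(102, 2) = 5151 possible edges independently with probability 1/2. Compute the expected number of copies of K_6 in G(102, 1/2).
E[# K_6] = C(102, 6) · (1/2)^C(6, 2) = 1346548665 / 2^15 ≈ 41093.404083

For each 6-subset S of vertices (there are C(102, 6) = 1346548665 such S), let X_S = 1 if S induces a K_6 (all C(6, 2) = 15 edges present). Then P(X_S = 1) = (1/2)^15 = 1/32768. By linearity of expectation, E[# K_6] = C(102, 6) · (1/2)^15 = 1346548665 / 32768 ≈ 41093.404083.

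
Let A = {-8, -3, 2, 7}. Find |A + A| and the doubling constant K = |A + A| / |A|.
K = |A + A| / |A| = 7/4

Enumerate A + A = {a + b : a, b ∈ A}. With |A| = 4, there are |A|^2 = 16 ordered sum pairs; collecting distinct values, A + A = {-16, -11, -6, -1, 4, 9, 14}, so |A + A| = 7. Thus K = 7/4. Here |A + A| = 2|A| − 1 = 7, the minimum possible — so K = 7/4 is minimal, which holds iff A is an arithmetic progression.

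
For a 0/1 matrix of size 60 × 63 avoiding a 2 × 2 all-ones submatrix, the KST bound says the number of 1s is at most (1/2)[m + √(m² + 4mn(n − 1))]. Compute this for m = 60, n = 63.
z(60, 63; 2, 2) ≤ (1/2)[60 + √(60² + 4·60·63·62)] = (1/2)[60 + √941040] = 515.0361

Kővári–Sós–Turán: let r_1, ..., r_60 be the row sums and z = Σ r_i the total number of 1s. Each pair of columns can share at most one row with both entries 1 (else a 2×2 all-ones block appears), so Σ_i C(r_i, 2) ≤ C(63, 2) = 1953. By convexity Σ_i C(r_i, 2) ≥ 60·C(z/60, 2) = z(z − 60)/(2·60), giving z² − 60z − 60·63·62 ≤ 0 and hence z ≤ (1/2)[60 + √(3600 + 4·234360)] = (1/2)[60 + √941040] ≈ (1/2)(60 + 970.0722) = 515.0361.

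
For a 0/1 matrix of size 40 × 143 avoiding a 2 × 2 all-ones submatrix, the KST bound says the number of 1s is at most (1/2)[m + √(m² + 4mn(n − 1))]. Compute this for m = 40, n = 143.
z(40, 143; 2, 2) ≤ (1/2)[40 + √(40² + 4·40·143·142)] = (1/2)[40 + √3250560] = 921.4655

Kővári–Sós–Turán: let r_1, ..., r_40 be the row sums and z = Σ r_i the total number of 1s. Each pair of columns can share at most one row with both entries 1 (else a 2×2 all-ones block appears), so Σ_i C(r_i, 2) ≤ C(143, 2) = 10153. By convexity Σ_i C(r_i, 2) ≥ 40·C(z/40, 2) = z(z − 40)/(2·40), giving z² − 40z − 40·143·142 ≤ 0 and hence z ≤ (1/2)[40 + √(1600 + 4·812240)] = (1/2)[40 + √3250560] ≈ (1/2)(40 + 1802.9309) = 921.4655.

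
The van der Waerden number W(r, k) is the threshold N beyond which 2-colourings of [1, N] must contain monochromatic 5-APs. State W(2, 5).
W(2, 5) = 178

W(2, 5) = 178. The lower bound W(2, 5) > 177 comes from an explicit good 2-colouring of [1, 177]; the upper bound W(2, 5) ≤ 178 was verified by exhaustive search over 2-colourings of [1, 178].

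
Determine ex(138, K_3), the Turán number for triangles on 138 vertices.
ex(138, K_3) = ⌊138^2/4⌋ = 4761

Mantel (1907): a triangle-free graph on n vertices has at most ⌊n^2/4⌋ edges, with equality for the complete bipartite graph K_{⌊n/2⌋, ⌈n/2⌉}. For n = 138: ⌊138^2/4⌋ = ⌊19044/4⌋ = 4761. The extremal graph is K_{69, 69}, which has 69·69 = 4761 edges.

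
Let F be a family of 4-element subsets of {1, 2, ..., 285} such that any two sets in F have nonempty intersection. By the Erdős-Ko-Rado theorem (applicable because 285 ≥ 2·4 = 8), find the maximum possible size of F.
max |F| = C(284, 3) = 3777484

The Erdős-Ko-Rado theorem states: for n ≥ 2k, an intersecting family of k-subsets of an n-element set has size at most C(n − 1, k − 1), with equality for 'star' families {A ⊆ [n] : |A| = k, i ∈ A} (fix an element i). For n = 285, k = 4: C(284, 3) = 3777484.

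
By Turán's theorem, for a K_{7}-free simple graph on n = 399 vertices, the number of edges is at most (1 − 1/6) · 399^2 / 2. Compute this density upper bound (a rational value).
Turán density bound = (5/6) · 399^2/2 = 265335/4 ≈ 66333.75

Turán's theorem: ex(n, K_{r+1}) is achieved by the complete r-partite Turán graph T(n, r) with parts as balanced as possible, and is at most (1 − 1/r) · n^2/2. For r = 6, n = 399: the density bound is (5/6) · 159201/2 = 265335/4 ≈ 66333.75. The integer-valued extremum is e(T(399, 6)) = 66333, which is strictly less than the density bound 265335/4 since 6 ∤ 399 (the parts of T(399, 6) cannot all be equal).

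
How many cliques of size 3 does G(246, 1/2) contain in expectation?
E[# K_3] = C(246, 3) · (1/2)^C(3, 2) = 2450980 / 2^3 = 612745/2 = 306372.5

For each 3-subset S of vertices (there are C(246, 3) = 2450980 such S), let X_S = 1 if S induces a K_3 (all C(3, 2) = 3 edges present). Then P(X_S = 1) = (1/2)^3 = 1/8. By linearity of expectation, E[# K_3] = C(246, 3) · (1/2)^3 = 2450980 / 8 = 612745/2 = 306372.5.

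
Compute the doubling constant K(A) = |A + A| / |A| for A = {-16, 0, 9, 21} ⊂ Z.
K = |A + A| / |A| = 10/4 = 5/2

Enumerate A + A = {a + b : a, b ∈ A}. With |A| = 4, there are |A|^2 = 16 ordered sum pairs; collecting distinct values, A + A = {-32, -16, -7, 0, 5, 9, 18, 21, 30, 42}, so |A + A| = 10. Thus K = 10/4 = 5/2. For comparison, the minimum possible |A + A| over all 4-element sets is 2·4 − 1 = 7 (so min K = 7/4), attained only by arithmetic progressions.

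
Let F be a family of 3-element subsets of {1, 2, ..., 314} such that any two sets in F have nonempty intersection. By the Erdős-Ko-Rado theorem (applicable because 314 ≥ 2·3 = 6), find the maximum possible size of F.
max |F| = C(313, 2) = 48828

Erdős-Ko-Rado (1961): when n ≥ 2k, max |F| = C(n−1, k−1). The bound is attained by the star {A : i ∈ A} for any fixed i ∈ [n]. Here C(314−1, 3−1) = C(313, 2) = 48828.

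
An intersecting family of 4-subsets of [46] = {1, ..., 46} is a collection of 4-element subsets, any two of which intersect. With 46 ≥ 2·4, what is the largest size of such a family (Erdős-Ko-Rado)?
max |F| = C(45, 3) = 14190

Erdős-Ko-Rado (1961): when n ≥ 2k, max |F| = C(n−1, k−1). The bound is attained by the star {A : i ∈ A} for any fixed i ∈ [n]. Here C(46−1, 4−1) = C(45, 3) = 14190.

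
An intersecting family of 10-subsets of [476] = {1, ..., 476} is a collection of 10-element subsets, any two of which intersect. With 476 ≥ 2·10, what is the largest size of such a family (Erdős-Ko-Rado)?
max |F| = C(475, 9) = 3143159350276113025

Erdős-Ko-Rado (1961): when n ≥ 2k, max |F| = C(n−1, k−1). The bound is attained by the star {A : i ∈ A} for any fixed i ∈ [n]. Here C(476−1, 10−1) = C(475, 9) = 3143159350276113025.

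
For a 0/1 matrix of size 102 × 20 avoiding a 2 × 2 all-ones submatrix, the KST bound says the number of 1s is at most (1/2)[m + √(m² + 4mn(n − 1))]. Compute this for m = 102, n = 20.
z(102, 20; 2, 2) ≤ (1/2)[102 + √(102² + 4·102·20·19)] = (1/2)[102 + √165444] = 254.374

Kővári–Sós–Turán: let r_1, ..., r_102 be the row sums and z = Σ r_i the total number of 1s. Each pair of columns can share at most one row with both entries 1 (else a 2×2 all-ones block appears), so Σ_i C(r_i, 2) ≤ C(20, 2) = 190. By convexity Σ_i C(r_i, 2) ≥ 102·C(z/102, 2) = z(z − 102)/(2·102), giving z² − 102z − 102·20·19 ≤ 0 and hence z ≤ (1/2)[102 + √(10404 + 4·38760)] = (1/2)[102 + √165444] ≈ (1/2)(102 + 406.7481) = 254.374.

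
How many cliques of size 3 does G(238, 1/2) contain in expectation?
E[# K_3] = C(238, 3) · (1/2)^C(3, 2) = 2218636 / 2^3 = 554659/2 = 277329.5

For each 3-subset S of vertices (there are C(238, 3) = 2218636 such S), let X_S = 1 if S induces a K_3 (all C(3, 2) = 3 edges present). Then P(X_S = 1) = (1/2)^3 = 1/8. By linearity of expectation, E[# K_3] = C(238, 3) · (1/2)^3 = 2218636 / 8 = 554659/2 = 277329.5.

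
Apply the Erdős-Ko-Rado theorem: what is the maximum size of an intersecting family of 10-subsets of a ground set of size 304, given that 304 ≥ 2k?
max |F| = C(303, 9) = 52617706925494425

The Erdős-Ko-Rado theorem states: for n ≥ 2k, an intersecting family of k-subsets of an n-element set has size at most C(n − 1, k − 1), with equality for 'star' families {A ⊆ [n] : |A| = k, i ∈ A} (fix an element i). For n = 304, k = 10: C(303, 9) = 52617706925494425.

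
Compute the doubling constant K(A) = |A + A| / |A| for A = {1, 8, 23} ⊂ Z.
K = |A + A| / |A| = 6/3 = 2

Enumerate A + A = {a + b : a, b ∈ A}. With |A| = 3, there are |A|^2 = 9 ordered sum pairs; collecting distinct values, A + A = {2, 9, 16, 24, 31, 46}, so |A + A| = 6. Thus K = 6/3 = 2. For comparison, the minimum possible |A + A| over all 3-element sets is 2·3 − 1 = 5 (so min K = 5/3), attained only by arithmetic progressions.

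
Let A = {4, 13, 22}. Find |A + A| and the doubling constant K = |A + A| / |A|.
K = |A + A| / |A| = 5/3

Enumerate A + A = {a + b : a, b ∈ A}. With |A| = 3, there are |A|^2 = 9 ordered sum pairs; collecting distinct values, A + A = {8, 17, 26, 35, 44}, so |A + A| = 5. Thus K = 5/3. Here |A + A| = 2|A| − 1 = 5, the minimum possible — so K = 5/3 is minimal, which holds iff A is an arithmetic progression.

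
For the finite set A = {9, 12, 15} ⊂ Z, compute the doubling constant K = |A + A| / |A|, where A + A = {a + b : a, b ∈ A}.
K = |A + A| / |A| = 5/3

Enumerate A + A = {a + b : a, b ∈ A}. With |A| = 3, there are |A|^2 = 9 ordered sum pairs; collecting distinct values, A + A = {18, 21, 24, 27, 30}, so |A + A| = 5. Thus K = 5/3. Here |A + A| = 2|A| − 1 = 5, the minimum possible — so K = 5/3 is minimal, which holds iff A is an arithmetic progression.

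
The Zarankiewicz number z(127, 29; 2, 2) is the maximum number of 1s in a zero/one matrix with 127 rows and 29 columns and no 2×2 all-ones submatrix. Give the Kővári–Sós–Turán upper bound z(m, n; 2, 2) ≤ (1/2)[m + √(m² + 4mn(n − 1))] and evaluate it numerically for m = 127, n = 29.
z(127, 29; 2, 2) ≤ (1/2)[127 + √(127² + 4·127·29·28)] = (1/2)[127 + √428625] = 390.8473

Kővári–Sós–Turán: let r_1, ..., r_127 be the row sums and z = Σ r_i the total number of 1s. Each pair of columns can share at most one row with both entries 1 (else a 2×2 all-ones block appears), so Σ_i C(r_i, 2) ≤ C(29, 2) = 406. By convexity Σ_i C(r_i, 2) ≥ 127·C(z/127, 2) = z(z − 127)/(2·127), giving z² − 127z − 127·29·28 ≤ 0 and hence z ≤ (1/2)[127 + √(16129 + 4·103124)] = (1/2)[127 + √428625] ≈ (1/2)(127 + 654.6946) = 390.8473.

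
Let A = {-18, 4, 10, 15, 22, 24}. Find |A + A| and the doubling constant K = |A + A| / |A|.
K = |A + A| / |A| = 21/6 = 7/2

Enumerate A + A = {a + b : a, b ∈ A}. With |A| = 6, there are |A|^2 = 36 ordered sum pairs; collecting distinct values, A + A = {-36, -14, -8, -3, 4, 6, 8, 14, 19, 20, 25, 26, 28, 30, 32, 34, 37, 39, 44, 46, 48}, so |A + A| = 21. Thus K = 21/6 = 7/2. For comparison, the minimum possible |A + A| over all 6-element sets is 2·6 − 1 = 11 (so min K = 11/6), attained only by arithmetic progressions.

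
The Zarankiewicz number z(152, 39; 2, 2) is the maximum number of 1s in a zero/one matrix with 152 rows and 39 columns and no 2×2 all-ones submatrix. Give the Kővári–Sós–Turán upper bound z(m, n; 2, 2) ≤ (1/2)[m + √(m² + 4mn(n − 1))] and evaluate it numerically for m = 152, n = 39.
z(152, 39; 2, 2) ≤ (1/2)[152 + √(152² + 4·152·39·38)] = (1/2)[152 + √924160] = 556.6662

Kővári–Sós–Turán: let r_1, ..., r_152 be the row sums and z = Σ r_i the total number of 1s. Each pair of columns can share at most one row with both entries 1 (else a 2×2 all-ones block appears), so Σ_i C(r_i, 2) ≤ C(39, 2) = 741. By convexity Σ_i C(r_i, 2) ≥ 152·C(z/152, 2) = z(z − 152)/(2·152), giving z² − 152z − 152·39·38 ≤ 0 and hence z ≤ (1/2)[152 + √(23104 + 4·225264)] = (1/2)[152 + √924160] ≈ (1/2)(152 + 961.3324) = 556.6662.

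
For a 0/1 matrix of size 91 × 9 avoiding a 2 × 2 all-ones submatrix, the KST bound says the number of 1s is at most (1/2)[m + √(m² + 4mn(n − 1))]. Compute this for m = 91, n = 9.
z(91, 9; 2, 2) ≤ (1/2)[91 + √(91² + 4·91·9·8)] = (1/2)[91 + √34489] = 138.3561

Kővári–Sós–Turán: let r_1, ..., r_91 be the row sums and z = Σ r_i the total number of 1s. Each pair of columns can share at most one row with both entries 1 (else a 2×2 all-ones block appears), so Σ_i C(r_i, 2) ≤ C(9, 2) = 36. By convexity Σ_i C(r_i, 2) ≥ 91·C(z/91, 2) = z(z − 91)/(2·91), giving z² − 91z − 91·9·8 ≤ 0 and hence z ≤ (1/2)[91 + √(8281 + 4·6552)] = (1/2)[91 + √34489] ≈ (1/2)(91 + 185.7121) = 138.3561.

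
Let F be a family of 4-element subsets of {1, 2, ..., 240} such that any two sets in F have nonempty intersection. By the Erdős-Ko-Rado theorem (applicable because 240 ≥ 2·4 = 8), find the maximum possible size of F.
max |F| = C(239, 3) = 2246839

The Erdős-Ko-Rado theorem states: for n ≥ 2k, an intersecting family of k-subsets of an n-element set has size at most C(n − 1, k − 1), with equality for 'star' families {A ⊆ [n] : |A| = k, i ∈ A} (fix an element i). For n = 240, k = 4: C(239, 3) = 2246839.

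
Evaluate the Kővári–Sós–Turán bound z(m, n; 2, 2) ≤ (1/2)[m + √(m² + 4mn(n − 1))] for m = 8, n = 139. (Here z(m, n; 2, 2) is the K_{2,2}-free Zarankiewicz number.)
z(8, 139; 2, 2) ≤ (1/2)[8 + √(8² + 4·8·139·138)] = (1/2)[8 + √613888] = 395.755

Kővári–Sós–Turán: let r_1, ..., r_8 be the row sums and z = Σ r_i the total number of 1s. Each pair of columns can share at most one row with both entries 1 (else a 2×2 all-ones block appears), so Σ_i C(r_i, 2) ≤ C(139, 2) = 9591. By convexity Σ_i C(r_i, 2) ≥ 8·C(z/8, 2) = z(z − 8)/(2·8), giving z² − 8z − 8·139·138 ≤ 0 and hence z ≤ (1/2)[8 + √(64 + 4·153456)] = (1/2)[8 + √613888] ≈ (1/2)(8 + 783.5101) = 395.755.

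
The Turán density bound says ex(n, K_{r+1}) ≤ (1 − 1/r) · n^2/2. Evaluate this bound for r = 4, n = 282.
Turán density bound = (3/4) · 282^2/2 = 59643/2 ≈ 29821.5

Turán's theorem: ex(n, K_{r+1}) is achieved by the complete r-partite Turán graph T(n, r) with parts as balanced as possible, and is at most (1 − 1/r) · n^2/2. For r = 4, n = 282: the density bound is (3/4) · 79524/2 = 59643/2 ≈ 29821.5. The integer-valued extremum is e(T(282, 4)) = 29821, which is strictly less than the density bound 59643/2 since 4 ∤ 282 (the parts of T(282, 4) cannot all be equal).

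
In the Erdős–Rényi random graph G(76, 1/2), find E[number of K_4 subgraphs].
E[# K_4] = C(76, 4) · (1/2)^C(4, 2) = 1282975 / 2^6 = 20046.484375

For each 4-subset S of vertices (there are C(76, 4) = 1282975 such S), let X_S = 1 if S induces a K_4 (all C(4, 2) = 6 edges present). Then P(X_S = 1) = (1/2)^6 = 1/64. By linearity of expectation, E[# K_4] = C(76, 4) · (1/2)^6 = 1282975 / 64 = 20046.484375.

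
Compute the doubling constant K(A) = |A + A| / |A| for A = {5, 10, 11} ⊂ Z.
K = |A + A| / |A| = 6/3 = 2

Enumerate A + A = {a + b : a, b ∈ A}. With |A| = 3, there are |A|^2 = 9 ordered sum pairs; collecting distinct values, A + A = {10, 15, 16, 20, 21, 22}, so |A + A| = 6. Thus K = 6/3 = 2. For comparison, the minimum possible |A + A| over all 3-element sets is 2·3 − 1 = 5 (so min K = 5/3), attained only by arithmetic progressions.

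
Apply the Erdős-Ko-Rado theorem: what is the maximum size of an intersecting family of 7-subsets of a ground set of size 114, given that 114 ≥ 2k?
max |F| = C(113, 6) = 2526561576

Erdős-Ko-Rado (1961): when n ≥ 2k, max |F| = C(n−1, k−1). The bound is attained by the star {A : i ∈ A} for any fixed i ∈ [n]. Here C(114−1, 7−1) = C(113, 6) = 2526561576.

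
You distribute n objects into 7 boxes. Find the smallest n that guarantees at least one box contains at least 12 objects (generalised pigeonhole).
n = (12 − 1)·7 + 1 = 78

By the generalised pigeonhole principle, to guarantee some box contains ≥ r objects we need more than (r − 1) · k objects total. Threshold: n = (r − 1) · k + 1. With r = 12 and k = 7: n = 11 · 7 + 1 = 77 + 1 = 78. For n = 77 = 11 · 7, we can put exactly 11 objects in every box, avoiding 12 in any single one — so 78 is tight.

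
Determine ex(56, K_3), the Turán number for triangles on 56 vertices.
ex(56, K_3) = ⌊56^2/4⌋ = 784

Mantel (1907): a triangle-free graph on n vertices has at most ⌊n^2/4⌋ edges, with equality for the complete bipartite graph K_{⌊n/2⌋, ⌈n/2⌉}. For n = 56: ⌊56^2/4⌋ = ⌊3136/4⌋ = 784. The extremal graph is K_{28, 28}, which has 28·28 = 784 edges.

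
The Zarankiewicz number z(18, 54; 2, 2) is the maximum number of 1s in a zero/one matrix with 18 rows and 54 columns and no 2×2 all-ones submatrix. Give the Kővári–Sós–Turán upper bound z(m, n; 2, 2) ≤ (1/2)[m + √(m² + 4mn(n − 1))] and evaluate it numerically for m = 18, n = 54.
z(18, 54; 2, 2) ≤ (1/2)[18 + √(18² + 4·18·54·53)] = (1/2)[18 + √206388] = 236.1497

Kővári–Sós–Turán: let r_1, ..., r_18 be the row sums and z = Σ r_i the total number of 1s. Each pair of columns can share at most one row with both entries 1 (else a 2×2 all-ones block appears), so Σ_i C(r_i, 2) ≤ C(54, 2) = 1431. By convexity Σ_i C(r_i, 2) ≥ 18·C(z/18, 2) = z(z − 18)/(2·18), giving z² − 18z − 18·54·53 ≤ 0 and hence z ≤ (1/2)[18 + √(324 + 4·51516)] = (1/2)[18 + √206388] ≈ (1/2)(18 + 454.2995) = 236.1497.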